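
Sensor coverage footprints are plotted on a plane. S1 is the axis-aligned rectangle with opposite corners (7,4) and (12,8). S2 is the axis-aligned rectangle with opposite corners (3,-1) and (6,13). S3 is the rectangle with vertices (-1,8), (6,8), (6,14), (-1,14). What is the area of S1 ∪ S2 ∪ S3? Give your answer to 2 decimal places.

By inclusion–exclusion:
Individual areas: |S1| = 20, |S2| = 42, |S3| = 42.
|S1∩S2| = 0 (no overlap).
|S1∩S3| = 0 (no overlap).
|S2∩S3|: x∈[3,6], y∈[8,13] → 3·5 = 15.
|S1∩S2∩S3| = 0.
|S1 ∪ S2 ∪ S3| = 104 − 15 + 0 = 89.00.

89.00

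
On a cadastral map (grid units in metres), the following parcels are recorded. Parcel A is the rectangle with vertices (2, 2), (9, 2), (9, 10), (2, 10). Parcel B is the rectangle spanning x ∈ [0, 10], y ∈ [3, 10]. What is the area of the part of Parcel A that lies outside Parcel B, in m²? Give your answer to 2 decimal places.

|Parcel A∩Parcel B|: x∈[2,9], y∈[3,10] → 7·7 = 49.
|Parcel A| = 56.
|Parcel A ∖ Parcel B| = |Parcel A| − |Parcel A∩Parcel B| = 56 − 49 = 7.00.

7.00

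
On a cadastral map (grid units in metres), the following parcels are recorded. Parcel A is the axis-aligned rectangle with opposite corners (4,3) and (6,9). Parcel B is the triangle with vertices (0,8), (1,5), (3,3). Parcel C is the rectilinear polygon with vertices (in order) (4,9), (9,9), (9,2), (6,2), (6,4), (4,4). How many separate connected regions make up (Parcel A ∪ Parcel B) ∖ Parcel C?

2

(Parcel A ∪ Parcel B) ∖ Parcel C splits into 2 disjoint pieces (area 2, area 2).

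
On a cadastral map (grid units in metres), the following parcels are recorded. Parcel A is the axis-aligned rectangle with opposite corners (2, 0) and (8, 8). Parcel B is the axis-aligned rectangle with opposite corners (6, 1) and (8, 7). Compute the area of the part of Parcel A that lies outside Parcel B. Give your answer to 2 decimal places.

36.00

|Parcel A∩Parcel B|: x∈[6,8], y∈[1,7] → 2·6 = 12.
|Parcel A| = 48.
|Parcel A ∖ Parcel B| = |Parcel A| − |Parcel A∩Parcel B| = 48 − 12 = 36.00.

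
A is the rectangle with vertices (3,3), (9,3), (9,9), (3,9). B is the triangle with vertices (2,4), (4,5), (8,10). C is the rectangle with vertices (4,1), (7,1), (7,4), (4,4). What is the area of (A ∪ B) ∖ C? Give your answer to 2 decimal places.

|A ∪ B| = 36.35.
|(A ∪ B) ∩ C| = 3.
|(A ∪ B) ∖ C| = 36.35 − 3 = 33.35.

33.35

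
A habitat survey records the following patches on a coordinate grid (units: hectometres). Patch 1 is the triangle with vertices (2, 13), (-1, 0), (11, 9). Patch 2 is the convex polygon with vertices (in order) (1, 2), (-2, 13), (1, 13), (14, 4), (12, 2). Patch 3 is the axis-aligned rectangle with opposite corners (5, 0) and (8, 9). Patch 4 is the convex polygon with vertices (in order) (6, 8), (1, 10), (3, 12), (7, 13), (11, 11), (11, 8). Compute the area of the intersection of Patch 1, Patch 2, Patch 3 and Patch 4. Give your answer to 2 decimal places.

The intersection is the polygon with vertices (8,8), (6,8), (5,8.4), (5,9), (6.778,9), (8,8.154).
By the shoelace formula its area is 2.28.

2.28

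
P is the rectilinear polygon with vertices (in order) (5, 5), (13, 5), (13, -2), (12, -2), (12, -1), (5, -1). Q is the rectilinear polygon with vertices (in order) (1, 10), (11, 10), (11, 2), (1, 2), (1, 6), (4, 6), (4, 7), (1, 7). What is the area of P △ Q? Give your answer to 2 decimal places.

|P| = 49, |Q| = 77, |P∩Q| = 18.
|P △ Q| = |P| + |Q| − 2·|P∩Q| = 49 + 77 − 36 = 90.00.

90.00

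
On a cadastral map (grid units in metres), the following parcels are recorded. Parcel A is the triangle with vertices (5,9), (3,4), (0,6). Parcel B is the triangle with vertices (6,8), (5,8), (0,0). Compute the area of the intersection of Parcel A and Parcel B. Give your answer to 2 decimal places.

The intersection is the polygon with vertices (3,4), (2.647,4.235), (3.889,6.222).
By the shoelace formula its area is 0.50.

0.50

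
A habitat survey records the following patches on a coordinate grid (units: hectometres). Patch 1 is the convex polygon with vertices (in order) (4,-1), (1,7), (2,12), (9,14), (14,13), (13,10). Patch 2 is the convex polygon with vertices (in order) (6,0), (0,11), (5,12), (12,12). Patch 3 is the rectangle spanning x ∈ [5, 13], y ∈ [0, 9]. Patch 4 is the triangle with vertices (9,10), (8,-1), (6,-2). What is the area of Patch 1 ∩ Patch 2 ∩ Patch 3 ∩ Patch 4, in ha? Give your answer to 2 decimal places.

2.83

The intersection is the polygon with vertices (7.24,2.96), (8.75,9), (8.909,9), (8.556,5.111), (7.857,3.714).
By the shoelace formula its area is 2.83.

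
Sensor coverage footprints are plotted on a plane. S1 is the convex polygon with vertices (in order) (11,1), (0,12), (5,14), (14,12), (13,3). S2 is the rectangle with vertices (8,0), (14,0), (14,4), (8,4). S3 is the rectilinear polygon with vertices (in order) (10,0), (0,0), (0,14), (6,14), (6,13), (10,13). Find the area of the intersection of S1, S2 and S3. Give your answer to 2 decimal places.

The intersection is the polygon with vertices (10,4), (10,2), (8,4).
By the shoelace formula its area is 2.00.

2.00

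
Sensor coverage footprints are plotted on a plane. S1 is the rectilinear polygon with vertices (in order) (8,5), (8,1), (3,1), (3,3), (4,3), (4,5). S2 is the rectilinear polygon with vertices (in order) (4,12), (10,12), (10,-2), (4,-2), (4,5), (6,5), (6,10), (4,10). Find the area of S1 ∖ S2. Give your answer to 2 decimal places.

|S1| = 18, |S1∩S2| = 16.
|S1 ∖ S2| = |S1| − |S1∩S2| = 18 − 16 = 2.00.

2.00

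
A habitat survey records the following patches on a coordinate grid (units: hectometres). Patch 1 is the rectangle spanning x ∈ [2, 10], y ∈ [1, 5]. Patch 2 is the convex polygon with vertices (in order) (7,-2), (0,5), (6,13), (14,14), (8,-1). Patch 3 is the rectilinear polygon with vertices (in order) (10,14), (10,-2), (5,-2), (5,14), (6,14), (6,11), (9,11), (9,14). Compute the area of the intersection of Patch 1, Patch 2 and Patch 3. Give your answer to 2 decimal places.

The intersection is the polygon with vertices (10,5), (10,4), (8.8,1), (5,1), (5,5).
By the shoelace formula its area is 18.20.

18.20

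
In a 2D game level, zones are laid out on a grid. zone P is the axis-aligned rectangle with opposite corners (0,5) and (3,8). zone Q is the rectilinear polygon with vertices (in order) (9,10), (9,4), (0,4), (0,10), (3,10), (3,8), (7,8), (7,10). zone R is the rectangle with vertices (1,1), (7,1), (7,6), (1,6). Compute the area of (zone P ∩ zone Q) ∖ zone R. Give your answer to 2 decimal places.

|zone P ∩ zone Q| = 9.
|(zone P ∩ zone Q) ∩ zone R| = 2.
|(zone P ∩ zone Q) ∖ zone R| = 9 − 2 = 7.00.

7.00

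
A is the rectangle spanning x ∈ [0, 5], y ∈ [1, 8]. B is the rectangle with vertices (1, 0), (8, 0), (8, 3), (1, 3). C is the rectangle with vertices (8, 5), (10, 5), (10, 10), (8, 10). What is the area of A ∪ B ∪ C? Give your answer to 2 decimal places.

By inclusion–exclusion:
Individual areas: |A| = 35, |B| = 21, |C| = 10.
|A∩B|: x∈[1,5], y∈[1,3] → 4·2 = 8.
|A∩C| = 0 (no overlap).
|B∩C| = 0 (no overlap).
|A∩B∩C| = 0.
|A ∪ B ∪ C| = 66 − 8 + 0 = 58.00.

58.00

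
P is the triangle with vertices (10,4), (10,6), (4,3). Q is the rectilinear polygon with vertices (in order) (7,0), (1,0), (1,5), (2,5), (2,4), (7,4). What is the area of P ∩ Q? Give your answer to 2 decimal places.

The intersection is the polygon with vertices (4,3), (6,4), (7,4), (7,3.5).
By the shoelace formula its area is 1.25.

1.25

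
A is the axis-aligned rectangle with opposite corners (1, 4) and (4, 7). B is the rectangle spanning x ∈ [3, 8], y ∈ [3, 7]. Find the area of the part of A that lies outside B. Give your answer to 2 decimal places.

|A∩B|: x∈[3,4], y∈[4,7] → 1·3 = 3.
|A| = 9.
|A ∖ B| = |A| − |A∩B| = 9 − 3 = 6.00.

6.00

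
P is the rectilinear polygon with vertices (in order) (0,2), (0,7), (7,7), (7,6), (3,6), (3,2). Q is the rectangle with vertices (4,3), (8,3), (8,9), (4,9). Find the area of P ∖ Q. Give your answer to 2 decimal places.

16.00

|P| = 19, |P∩Q| = 3.
|P ∖ Q| = |P| − |P∩Q| = 19 − 3 = 16.00.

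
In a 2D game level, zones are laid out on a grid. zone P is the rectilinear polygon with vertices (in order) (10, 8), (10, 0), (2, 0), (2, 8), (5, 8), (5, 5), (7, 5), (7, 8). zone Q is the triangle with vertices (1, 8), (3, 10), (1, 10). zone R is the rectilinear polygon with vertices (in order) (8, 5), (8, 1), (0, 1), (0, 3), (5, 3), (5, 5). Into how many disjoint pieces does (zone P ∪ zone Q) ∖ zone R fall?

3

(zone P ∪ zone Q) ∖ zone R splits into 3 disjoint pieces (area 25, area 15, area 2).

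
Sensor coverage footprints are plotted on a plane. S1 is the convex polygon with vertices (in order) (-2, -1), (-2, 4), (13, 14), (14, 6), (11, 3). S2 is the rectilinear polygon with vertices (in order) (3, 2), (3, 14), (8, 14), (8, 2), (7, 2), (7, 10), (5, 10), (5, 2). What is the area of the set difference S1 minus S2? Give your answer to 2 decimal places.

98.18

|S1| = 118.5, |S1∩S2| = 20.3237.
|S1 ∖ S2| = |S1| − |S1∩S2| = 118.5 − 20.3237 = 98.18.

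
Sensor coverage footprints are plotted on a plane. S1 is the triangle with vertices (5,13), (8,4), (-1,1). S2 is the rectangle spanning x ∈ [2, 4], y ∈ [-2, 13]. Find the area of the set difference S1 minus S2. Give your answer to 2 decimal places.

|S1| = 45, |S1∩S2| = 13.3333.
|S1 ∖ S2| = |S1| − |S1∩S2| = 45 − 13.3333 = 31.67.

31.67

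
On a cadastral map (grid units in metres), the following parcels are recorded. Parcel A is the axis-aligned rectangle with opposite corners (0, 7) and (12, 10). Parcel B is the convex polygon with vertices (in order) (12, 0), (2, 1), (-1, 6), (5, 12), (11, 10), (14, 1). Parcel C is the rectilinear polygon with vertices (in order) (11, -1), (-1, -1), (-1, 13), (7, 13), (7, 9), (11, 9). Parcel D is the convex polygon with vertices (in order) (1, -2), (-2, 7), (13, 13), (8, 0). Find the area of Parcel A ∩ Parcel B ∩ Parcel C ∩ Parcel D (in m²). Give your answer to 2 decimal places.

22.29

The intersection is the polygon with vertices (1.333,8.333), (5.5,10), (7,10), (7,9), (11,9), (11,7.8), (10.692,7), (0,7).
By the shoelace formula its area is 22.29.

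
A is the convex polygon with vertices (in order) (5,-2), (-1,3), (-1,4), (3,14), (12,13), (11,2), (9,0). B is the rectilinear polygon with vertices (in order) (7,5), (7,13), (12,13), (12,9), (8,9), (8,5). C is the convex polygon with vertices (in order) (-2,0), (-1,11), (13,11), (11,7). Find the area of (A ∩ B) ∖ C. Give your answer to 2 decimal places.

|A ∩ B| = 23.2727.
|(A ∩ B) ∩ C| = 13.3172.
|(A ∩ B) ∖ C| = 23.2727 − 13.3172 = 9.96.

9.96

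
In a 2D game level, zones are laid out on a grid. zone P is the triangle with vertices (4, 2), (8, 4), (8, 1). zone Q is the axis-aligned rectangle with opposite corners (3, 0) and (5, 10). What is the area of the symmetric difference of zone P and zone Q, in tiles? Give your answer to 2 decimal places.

25.25

|zone P| = 6, |zone Q| = 20, |zone P∩zone Q| = 0.375.
|zone P △ zone Q| = |zone P| + |zone Q| − 2·|zone P∩zone Q| = 6 + 20 − 0.75 = 25.25.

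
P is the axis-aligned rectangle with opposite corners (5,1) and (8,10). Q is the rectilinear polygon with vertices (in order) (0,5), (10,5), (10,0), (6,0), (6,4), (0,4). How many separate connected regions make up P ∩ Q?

P ∩ Q is a single connected region.

1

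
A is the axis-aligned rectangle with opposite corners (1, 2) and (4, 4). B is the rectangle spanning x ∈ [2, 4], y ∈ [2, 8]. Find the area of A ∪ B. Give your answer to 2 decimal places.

14.00

By inclusion–exclusion:
Individual areas: |A| = 6, |B| = 12.
|A∩B|: x∈[2,4], y∈[2,4] → 2·2 = 4.
|A ∪ B| = 18 − 4 = 14.00.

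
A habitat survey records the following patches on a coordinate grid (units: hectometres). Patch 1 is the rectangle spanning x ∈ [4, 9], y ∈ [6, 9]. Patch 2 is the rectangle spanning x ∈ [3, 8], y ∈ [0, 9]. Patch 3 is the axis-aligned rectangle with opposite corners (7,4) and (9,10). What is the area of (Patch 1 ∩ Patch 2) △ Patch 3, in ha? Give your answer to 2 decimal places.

18.00

|Patch 1 ∩ Patch 2| = 12.
|(Patch 1 ∩ Patch 2) ∩ Patch 3| = 3.
|(Patch 1 ∩ Patch 2) △ Patch 3| = 12 + 12 − 6 = 18.00.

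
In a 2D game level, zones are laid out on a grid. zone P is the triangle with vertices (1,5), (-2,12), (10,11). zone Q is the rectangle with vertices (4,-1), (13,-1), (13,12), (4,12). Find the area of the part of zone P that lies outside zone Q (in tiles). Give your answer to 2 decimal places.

|zone P| = 40.5, |zone P∩zone Q| = 13.5.
|zone P ∖ zone Q| = |zone P| − |zone P∩zone Q| = 40.5 − 13.5 = 27.00.

27.00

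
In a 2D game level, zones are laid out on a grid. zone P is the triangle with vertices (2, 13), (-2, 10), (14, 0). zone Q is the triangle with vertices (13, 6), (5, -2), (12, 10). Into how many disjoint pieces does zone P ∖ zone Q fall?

zone P ∖ zone Q splits into 2 disjoint pieces (area 37.6855, area 3.3169).

2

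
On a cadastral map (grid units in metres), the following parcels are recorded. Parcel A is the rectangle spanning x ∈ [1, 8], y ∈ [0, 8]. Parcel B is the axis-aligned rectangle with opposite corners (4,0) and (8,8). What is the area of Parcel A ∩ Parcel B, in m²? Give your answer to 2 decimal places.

32.00

|Parcel A∩Parcel B|: x∈[4,8], y∈[0,8] → 4·8 = 32.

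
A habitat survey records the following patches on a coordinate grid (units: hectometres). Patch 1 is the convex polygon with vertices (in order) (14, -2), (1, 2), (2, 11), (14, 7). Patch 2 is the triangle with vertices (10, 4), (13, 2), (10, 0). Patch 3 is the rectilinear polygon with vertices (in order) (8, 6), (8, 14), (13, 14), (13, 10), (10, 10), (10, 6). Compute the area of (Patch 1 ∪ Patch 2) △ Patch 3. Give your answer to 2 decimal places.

131.83

|Patch 1 ∪ Patch 2| = 114.5.
|(Patch 1 ∪ Patch 2) ∩ Patch 3| = 5.3333.
|(Patch 1 ∪ Patch 2) △ Patch 3| = 114.5 + 28 − 10.6667 = 131.83.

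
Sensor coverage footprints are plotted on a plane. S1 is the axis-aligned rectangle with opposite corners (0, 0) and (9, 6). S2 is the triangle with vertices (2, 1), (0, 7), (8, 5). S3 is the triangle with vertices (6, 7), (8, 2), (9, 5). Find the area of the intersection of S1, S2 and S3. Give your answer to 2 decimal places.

0.58

The intersection is the polygon with vertices (8,5), (7.053,4.368), (6.667,5.333).
By the shoelace formula its area is 0.58.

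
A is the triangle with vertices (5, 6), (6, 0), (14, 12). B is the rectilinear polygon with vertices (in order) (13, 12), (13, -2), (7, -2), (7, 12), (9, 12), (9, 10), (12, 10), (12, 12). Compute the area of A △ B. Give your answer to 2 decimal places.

|A| = 30, |B| = 78, |A∩B| = 19.6667.
|A △ B| = |A| + |B| − 2·|A∩B| = 30 + 78 − 39.3333 = 68.67.

68.67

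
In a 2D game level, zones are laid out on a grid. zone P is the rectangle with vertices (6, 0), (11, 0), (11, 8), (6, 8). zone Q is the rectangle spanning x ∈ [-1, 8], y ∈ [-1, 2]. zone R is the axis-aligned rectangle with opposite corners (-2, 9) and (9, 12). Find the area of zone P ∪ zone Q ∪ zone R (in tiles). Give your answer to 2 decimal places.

By inclusion–exclusion:
Individual areas: |zone P| = 40, |zone Q| = 27, |zone R| = 33.
|zone P∩zone Q|: x∈[6,8], y∈[0,2] → 2·2 = 4.
|zone P∩zone R| = 0 (no overlap).
|zone Q∩zone R| = 0 (no overlap).
|zone P∩zone Q∩zone R| = 0.
|zone P ∪ zone Q ∪ zone R| = 100 − 4 + 0 = 96.00.

96.00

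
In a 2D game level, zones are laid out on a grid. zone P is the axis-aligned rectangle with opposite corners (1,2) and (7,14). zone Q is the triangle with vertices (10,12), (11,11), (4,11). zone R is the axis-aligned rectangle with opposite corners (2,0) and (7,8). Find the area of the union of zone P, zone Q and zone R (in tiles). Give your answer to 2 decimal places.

84.75

By inclusion–exclusion:
Individual areas: |zone P| = 72, |zone Q| = 3.5, |zone R| = 40.
|zone P∩zone Q| = 0.75.
|zone P∩zone R|: x∈[2,7], y∈[2,8] → 5·6 = 30.
|zone Q∩zone R| = 0.
|zone P∩zone Q∩zone R| = 0.
|zone P ∪ zone Q ∪ zone R| = 115.5 − 30.75 + 0 = 84.75.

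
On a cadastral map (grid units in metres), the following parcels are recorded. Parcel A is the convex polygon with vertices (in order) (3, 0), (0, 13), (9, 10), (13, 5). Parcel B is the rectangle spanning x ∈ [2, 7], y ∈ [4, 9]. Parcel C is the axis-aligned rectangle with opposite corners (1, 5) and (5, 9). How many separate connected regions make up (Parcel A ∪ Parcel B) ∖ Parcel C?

1

(Parcel A ∪ Parcel B) ∖ Parcel C is a single connected region.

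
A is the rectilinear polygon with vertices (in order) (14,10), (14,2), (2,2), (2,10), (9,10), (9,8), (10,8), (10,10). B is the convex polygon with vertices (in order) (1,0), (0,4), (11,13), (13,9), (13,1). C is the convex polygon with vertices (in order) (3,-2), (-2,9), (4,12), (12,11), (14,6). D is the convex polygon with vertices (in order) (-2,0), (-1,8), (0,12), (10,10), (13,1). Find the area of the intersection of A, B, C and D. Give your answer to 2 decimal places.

55.95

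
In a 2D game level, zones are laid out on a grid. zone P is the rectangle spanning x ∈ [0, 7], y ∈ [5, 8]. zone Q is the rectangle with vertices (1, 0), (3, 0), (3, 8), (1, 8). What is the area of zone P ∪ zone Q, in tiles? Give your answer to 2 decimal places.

By inclusion–exclusion:
Individual areas: |zone P| = 21, |zone Q| = 16.
|zone P∩zone Q|: x∈[1,3], y∈[5,8] → 2·3 = 6.
|zone P ∪ zone Q| = 37 − 6 = 31.00.

31.00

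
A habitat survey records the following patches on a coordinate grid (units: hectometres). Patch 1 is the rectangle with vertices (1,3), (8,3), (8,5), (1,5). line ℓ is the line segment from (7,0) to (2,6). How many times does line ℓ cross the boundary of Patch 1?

The segment meets the boundary at (2.833,5), (4.5,3).

2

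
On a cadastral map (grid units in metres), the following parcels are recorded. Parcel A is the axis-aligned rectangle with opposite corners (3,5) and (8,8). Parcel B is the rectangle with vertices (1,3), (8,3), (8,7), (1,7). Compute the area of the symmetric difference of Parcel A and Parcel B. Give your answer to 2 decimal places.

23.00

|Parcel A∩Parcel B|: x∈[3,8], y∈[5,7] → 5·2 = 10.
|Parcel A △ Parcel B| = |Parcel A| + |Parcel B| − 2·|Parcel A∩Parcel B| = 15 + 28 − 20 = 23.00.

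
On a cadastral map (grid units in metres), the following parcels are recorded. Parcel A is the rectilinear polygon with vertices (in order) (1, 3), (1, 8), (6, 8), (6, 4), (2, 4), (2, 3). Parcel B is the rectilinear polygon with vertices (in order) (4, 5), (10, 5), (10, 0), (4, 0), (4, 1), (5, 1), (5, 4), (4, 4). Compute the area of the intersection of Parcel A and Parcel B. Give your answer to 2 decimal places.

2.00

The intersection is the polygon with vertices (6,4), (5,4), (4,4), (4,5), (6,5).
By the shoelace formula its area is 2.00.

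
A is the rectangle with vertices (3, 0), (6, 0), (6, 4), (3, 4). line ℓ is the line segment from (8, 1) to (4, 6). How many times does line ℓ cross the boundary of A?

2

The segment meets the boundary at (5.6,4), (6,3.5).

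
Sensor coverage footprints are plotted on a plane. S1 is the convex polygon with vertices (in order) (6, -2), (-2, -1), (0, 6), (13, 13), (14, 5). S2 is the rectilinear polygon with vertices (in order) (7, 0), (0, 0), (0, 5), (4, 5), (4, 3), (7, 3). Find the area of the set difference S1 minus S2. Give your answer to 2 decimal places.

108.50

|S1| = 137.5, |S1∩S2| = 29.
|S1 ∖ S2| = |S1| − |S1∩S2| = 137.5 − 29 = 108.50.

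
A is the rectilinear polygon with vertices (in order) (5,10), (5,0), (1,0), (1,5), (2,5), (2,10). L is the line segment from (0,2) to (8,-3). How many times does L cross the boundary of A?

The segment meets the boundary at (3.2,0), (1,1.375).

2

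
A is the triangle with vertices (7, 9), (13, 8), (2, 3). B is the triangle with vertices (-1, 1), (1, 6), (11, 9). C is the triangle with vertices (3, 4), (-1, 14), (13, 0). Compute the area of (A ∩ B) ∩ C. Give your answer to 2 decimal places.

The region (A ∩ B) ∩ C is the polygon with vertices (3.312,3.875), (3,4), (2.946,4.135), (5.636,7.364), (6.8,6.2).
By the shoelace formula its area is 4.34.

4.34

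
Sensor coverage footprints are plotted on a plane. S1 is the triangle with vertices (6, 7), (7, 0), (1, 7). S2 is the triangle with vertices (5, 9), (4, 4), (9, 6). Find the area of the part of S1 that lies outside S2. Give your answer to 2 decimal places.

|S1| = 17.5, |S1∩S2| = 4.627.
|S1 ∖ S2| = |S1| − |S1∩S2| = 17.5 − 4.627 = 12.87.

12.87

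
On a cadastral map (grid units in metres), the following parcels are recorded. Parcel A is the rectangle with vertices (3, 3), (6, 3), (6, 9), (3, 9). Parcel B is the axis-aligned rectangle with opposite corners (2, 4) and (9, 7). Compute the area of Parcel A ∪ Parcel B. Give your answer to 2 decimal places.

30.00

By inclusion–exclusion:
Individual areas: |Parcel A| = 18, |Parcel B| = 21.
|Parcel A∩Parcel B|: x∈[3,6], y∈[4,7] → 3·3 = 9.
|Parcel A ∪ Parcel B| = 39 − 9 = 30.00.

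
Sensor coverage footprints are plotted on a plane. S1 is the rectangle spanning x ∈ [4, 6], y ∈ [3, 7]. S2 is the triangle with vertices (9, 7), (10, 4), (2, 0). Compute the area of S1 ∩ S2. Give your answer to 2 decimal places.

0.50

The intersection is the polygon with vertices (6,3), (5,3), (6,4).
By the shoelace formula its area is 0.50.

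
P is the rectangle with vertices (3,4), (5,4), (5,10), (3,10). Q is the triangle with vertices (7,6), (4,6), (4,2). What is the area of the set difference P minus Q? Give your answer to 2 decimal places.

|P| = 12, |P∩Q| = 2.
|P ∖ Q| = |P| − |P∩Q| = 12 − 2 = 10.00.

10.00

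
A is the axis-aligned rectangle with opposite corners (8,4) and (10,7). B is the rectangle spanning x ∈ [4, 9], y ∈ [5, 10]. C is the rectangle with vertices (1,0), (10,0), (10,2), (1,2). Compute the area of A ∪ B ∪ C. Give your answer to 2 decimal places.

47.00

By inclusion–exclusion:
Individual areas: |A| = 6, |B| = 25, |C| = 18.
|A∩B|: x∈[8,9], y∈[5,7] → 1·2 = 2.
|A∩C| = 0 (no overlap).
|B∩C| = 0 (no overlap).
|A∩B∩C| = 0.
|A ∪ B ∪ C| = 49 − 2 + 0 = 47.00.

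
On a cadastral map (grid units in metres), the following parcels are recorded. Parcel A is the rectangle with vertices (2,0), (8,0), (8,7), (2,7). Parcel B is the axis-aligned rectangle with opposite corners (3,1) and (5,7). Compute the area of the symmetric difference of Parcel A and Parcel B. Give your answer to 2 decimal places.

|Parcel A∩Parcel B|: x∈[3,5], y∈[1,7] → 2·6 = 12.
|Parcel A △ Parcel B| = |Parcel A| + |Parcel B| − 2·|Parcel A∩Parcel B| = 42 + 12 − 24 = 30.00.

30.00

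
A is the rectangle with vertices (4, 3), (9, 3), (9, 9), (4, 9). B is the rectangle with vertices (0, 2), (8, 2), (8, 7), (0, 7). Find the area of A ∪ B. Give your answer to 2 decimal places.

54.00

By inclusion–exclusion:
Individual areas: |A| = 30, |B| = 40.
|A∩B|: x∈[4,8], y∈[3,7] → 4·4 = 16.
|A ∪ B| = 70 − 16 = 54.00.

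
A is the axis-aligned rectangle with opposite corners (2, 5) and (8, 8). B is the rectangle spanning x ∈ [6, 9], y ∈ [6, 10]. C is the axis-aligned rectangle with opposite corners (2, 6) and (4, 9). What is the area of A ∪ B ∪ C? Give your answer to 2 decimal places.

28.00

By inclusion–exclusion:
Individual areas: |A| = 18, |B| = 12, |C| = 6.
|A∩B|: x∈[6,8], y∈[6,8] → 2·2 = 4.
|A∩C|: x∈[2,4], y∈[6,8] → 2·2 = 4.
|B∩C| = 0 (no overlap).
|A∩B∩C| = 0.
|A ∪ B ∪ C| = 36 − 8 + 0 = 28.00.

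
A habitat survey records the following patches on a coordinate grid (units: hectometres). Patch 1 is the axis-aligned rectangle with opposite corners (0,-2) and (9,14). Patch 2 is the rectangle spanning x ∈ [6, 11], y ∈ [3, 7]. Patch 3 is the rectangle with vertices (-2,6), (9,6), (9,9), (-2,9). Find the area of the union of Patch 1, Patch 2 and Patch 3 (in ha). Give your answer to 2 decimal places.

By inclusion–exclusion:
Individual areas: |Patch 1| = 144, |Patch 2| = 20, |Patch 3| = 33.
|Patch 1∩Patch 2|: x∈[6,9], y∈[3,7] → 3·4 = 12.
|Patch 1∩Patch 3|: x∈[0,9], y∈[6,9] → 9·3 = 27.
|Patch 2∩Patch 3|: x∈[6,9], y∈[6,7] → 3·1 = 3.
|Patch 1∩Patch 2∩Patch 3| = 3.
|Patch 1 ∪ Patch 2 ∪ Patch 3| = 197 − 42 + 3 = 158.00.

158.00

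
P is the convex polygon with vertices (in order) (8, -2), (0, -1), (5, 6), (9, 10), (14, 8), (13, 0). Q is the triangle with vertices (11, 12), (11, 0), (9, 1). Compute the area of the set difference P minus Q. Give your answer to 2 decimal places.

91.16

|P| = 102.5, |P∩Q| = 11.3356.
|P ∖ Q| = |P| − |P∩Q| = 102.5 − 11.3356 = 91.16.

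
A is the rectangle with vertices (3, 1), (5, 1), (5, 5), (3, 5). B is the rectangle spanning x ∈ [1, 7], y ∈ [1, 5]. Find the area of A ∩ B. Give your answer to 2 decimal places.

8.00

|A∩B|: x∈[3,5], y∈[1,5] → 2·4 = 8.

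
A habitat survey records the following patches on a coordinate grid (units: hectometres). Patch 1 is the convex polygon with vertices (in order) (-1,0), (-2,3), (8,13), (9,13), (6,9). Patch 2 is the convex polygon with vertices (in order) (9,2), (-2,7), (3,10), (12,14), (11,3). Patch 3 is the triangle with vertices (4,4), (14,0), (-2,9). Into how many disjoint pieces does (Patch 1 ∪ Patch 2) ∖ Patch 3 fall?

(Patch 1 ∪ Patch 2) ∖ Patch 3 splits into 2 disjoint pieces (area 15.9667, area 74.4785).

2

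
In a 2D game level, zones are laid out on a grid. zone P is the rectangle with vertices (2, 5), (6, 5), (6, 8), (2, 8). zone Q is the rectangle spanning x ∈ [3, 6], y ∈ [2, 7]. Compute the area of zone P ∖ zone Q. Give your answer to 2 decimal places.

6.00

|zone P∩zone Q|: x∈[3,6], y∈[5,7] → 3·2 = 6.
|zone P| = 12.
|zone P ∖ zone Q| = |zone P| − |zone P∩zone Q| = 12 − 6 = 6.00.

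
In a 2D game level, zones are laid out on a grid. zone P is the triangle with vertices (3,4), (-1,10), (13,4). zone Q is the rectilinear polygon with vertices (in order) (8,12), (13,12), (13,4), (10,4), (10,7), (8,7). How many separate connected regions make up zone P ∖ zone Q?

zone P ∖ zone Q is a single connected region.

1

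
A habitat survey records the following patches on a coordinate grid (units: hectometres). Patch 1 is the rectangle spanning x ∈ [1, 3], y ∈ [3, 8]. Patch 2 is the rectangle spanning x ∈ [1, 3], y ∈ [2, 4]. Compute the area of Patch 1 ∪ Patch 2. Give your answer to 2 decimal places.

12.00

By inclusion–exclusion:
Individual areas: |Patch 1| = 10, |Patch 2| = 4.
|Patch 1∩Patch 2|: x∈[1,3], y∈[3,4] → 2·1 = 2.
|Patch 1 ∪ Patch 2| = 14 − 2 = 12.00.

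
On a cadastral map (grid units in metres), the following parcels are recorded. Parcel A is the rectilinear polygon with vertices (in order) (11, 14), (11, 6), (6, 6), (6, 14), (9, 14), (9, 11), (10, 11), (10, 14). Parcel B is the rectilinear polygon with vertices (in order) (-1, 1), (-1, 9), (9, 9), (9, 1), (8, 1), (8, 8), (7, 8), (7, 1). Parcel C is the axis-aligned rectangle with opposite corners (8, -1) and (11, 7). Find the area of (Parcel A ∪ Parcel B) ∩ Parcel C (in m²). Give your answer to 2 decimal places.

8.00

The region (Parcel A ∪ Parcel B) ∩ Parcel C is the polygon with vertices (9,6), (9,1), (8,1), (8,6), (8,7), (11,7), (11,6).
By the shoelace formula its area is 8.00.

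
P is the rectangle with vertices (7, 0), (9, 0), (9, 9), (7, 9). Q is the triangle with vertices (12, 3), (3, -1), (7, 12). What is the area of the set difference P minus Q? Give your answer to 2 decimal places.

2.54

|P| = 18, |P∩Q| = 15.4556.
|P ∖ Q| = |P| − |P∩Q| = 18 − 15.4556 = 2.54.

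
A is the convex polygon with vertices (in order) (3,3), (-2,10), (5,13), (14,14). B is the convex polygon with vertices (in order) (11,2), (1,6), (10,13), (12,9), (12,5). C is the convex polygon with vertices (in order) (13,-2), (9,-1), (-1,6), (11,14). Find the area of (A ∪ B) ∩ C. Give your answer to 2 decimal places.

77.47

|A ∪ B| = 111.4286.
|(A ∪ B) ∩ C| = 77.47.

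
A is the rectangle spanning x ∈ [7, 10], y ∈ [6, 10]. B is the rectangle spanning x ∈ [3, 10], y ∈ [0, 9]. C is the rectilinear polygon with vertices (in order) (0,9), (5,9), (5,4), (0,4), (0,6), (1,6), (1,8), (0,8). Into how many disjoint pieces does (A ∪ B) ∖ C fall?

(A ∪ B) ∖ C is a single connected region.

1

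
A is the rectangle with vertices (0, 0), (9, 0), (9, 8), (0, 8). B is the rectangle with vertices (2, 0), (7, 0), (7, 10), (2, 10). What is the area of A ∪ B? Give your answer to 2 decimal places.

82.00

By inclusion–exclusion:
Individual areas: |A| = 72, |B| = 50.
|A∩B|: x∈[2,7], y∈[0,8] → 5·8 = 40.
|A ∪ B| = 122 − 40 = 82.00.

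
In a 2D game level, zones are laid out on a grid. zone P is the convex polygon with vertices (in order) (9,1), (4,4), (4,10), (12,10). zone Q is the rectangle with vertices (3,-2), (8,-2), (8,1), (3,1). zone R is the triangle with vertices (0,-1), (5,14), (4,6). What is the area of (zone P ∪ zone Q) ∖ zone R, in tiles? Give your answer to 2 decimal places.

|zone P ∪ zone Q| = 66.
|(zone P ∪ zone Q) ∩ zone R| = 1.
|(zone P ∪ zone Q) ∖ zone R| = 66 − 1 = 65.00.

65.00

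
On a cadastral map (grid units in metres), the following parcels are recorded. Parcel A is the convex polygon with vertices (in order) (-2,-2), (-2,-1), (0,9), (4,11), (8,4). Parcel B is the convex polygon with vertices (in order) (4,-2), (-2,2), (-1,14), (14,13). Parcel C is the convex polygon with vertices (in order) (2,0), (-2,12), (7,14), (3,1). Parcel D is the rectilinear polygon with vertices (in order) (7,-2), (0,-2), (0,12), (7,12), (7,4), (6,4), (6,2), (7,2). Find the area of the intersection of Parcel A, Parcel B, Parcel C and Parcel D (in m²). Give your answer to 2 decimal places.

35.21

The intersection is the polygon with vertices (5.35,8.637), (3,1), (1.889,0.333), (0,6), (0,9), (4,11).
By the shoelace formula its area is 35.21.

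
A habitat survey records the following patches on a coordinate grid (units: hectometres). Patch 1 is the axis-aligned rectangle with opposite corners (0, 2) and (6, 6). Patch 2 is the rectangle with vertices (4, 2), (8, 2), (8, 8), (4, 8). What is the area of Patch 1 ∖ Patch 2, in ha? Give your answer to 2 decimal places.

|Patch 1∩Patch 2|: x∈[4,6], y∈[2,6] → 2·4 = 8.
|Patch 1| = 24.
|Patch 1 ∖ Patch 2| = |Patch 1| − |Patch 1∩Patch 2| = 24 − 8 = 16.00.

16.00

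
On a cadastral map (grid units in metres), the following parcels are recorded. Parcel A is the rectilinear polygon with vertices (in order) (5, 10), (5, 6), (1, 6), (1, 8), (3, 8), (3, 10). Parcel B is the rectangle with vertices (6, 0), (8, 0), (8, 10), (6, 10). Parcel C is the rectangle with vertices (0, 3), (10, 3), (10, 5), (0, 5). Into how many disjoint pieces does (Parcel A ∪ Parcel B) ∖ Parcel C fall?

(Parcel A ∪ Parcel B) ∖ Parcel C splits into 3 disjoint pieces (area 12, area 6, area 10).

3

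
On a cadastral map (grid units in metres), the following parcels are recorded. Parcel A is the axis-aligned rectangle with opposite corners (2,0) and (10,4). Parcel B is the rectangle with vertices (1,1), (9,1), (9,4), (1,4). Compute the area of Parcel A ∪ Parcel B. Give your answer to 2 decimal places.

35.00

By inclusion–exclusion:
Individual areas: |Parcel A| = 32, |Parcel B| = 24.
|Parcel A∩Parcel B|: x∈[2,9], y∈[1,4] → 7·3 = 21.
|Parcel A ∪ Parcel B| = 56 − 21 = 35.00.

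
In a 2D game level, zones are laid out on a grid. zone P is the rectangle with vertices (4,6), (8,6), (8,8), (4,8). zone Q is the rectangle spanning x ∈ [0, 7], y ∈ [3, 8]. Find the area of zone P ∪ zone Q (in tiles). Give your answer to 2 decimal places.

By inclusion–exclusion:
Individual areas: |zone P| = 8, |zone Q| = 35.
|zone P∩zone Q|: x∈[4,7], y∈[6,8] → 3·2 = 6.
|zone P ∪ zone Q| = 43 − 6 = 37.00.

37.00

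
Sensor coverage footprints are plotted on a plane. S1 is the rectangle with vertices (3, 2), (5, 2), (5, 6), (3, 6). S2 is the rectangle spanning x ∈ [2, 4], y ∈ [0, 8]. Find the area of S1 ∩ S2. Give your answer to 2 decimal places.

4.00

|S1∩S2|: x∈[3,4], y∈[2,6] → 1·4 = 4.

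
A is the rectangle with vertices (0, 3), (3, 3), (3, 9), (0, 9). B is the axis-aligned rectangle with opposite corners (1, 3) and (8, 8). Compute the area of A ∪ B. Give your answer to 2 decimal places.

By inclusion–exclusion:
Individual areas: |A| = 18, |B| = 35.
|A∩B|: x∈[1,3], y∈[3,8] → 2·5 = 10.
|A ∪ B| = 53 − 10 = 43.00.

43.00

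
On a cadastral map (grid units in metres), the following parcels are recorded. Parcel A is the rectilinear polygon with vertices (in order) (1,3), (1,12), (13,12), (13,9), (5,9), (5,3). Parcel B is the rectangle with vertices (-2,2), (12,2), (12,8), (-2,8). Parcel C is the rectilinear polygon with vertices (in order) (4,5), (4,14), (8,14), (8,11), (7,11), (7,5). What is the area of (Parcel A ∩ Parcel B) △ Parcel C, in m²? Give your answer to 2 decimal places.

44.00

|Parcel A ∩ Parcel B| = 20.
|(Parcel A ∩ Parcel B) ∩ Parcel C| = 3.
|(Parcel A ∩ Parcel B) △ Parcel C| = 20 + 30 − 6 = 44.00.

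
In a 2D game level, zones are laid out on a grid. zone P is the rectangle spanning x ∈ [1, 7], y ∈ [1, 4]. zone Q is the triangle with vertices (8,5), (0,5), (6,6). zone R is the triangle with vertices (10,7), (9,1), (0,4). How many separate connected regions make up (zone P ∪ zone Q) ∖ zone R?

(zone P ∪ zone Q) ∖ zone R splits into 2 disjoint pieces (area 10, area 1.9583).

2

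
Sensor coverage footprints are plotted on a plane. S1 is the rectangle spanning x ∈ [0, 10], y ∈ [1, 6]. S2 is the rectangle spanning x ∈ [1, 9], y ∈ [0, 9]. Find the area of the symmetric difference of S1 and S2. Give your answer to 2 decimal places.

42.00

|S1∩S2|: x∈[1,9], y∈[1,6] → 8·5 = 40.
|S1 △ S2| = |S1| + |S2| − 2·|S1∩S2| = 50 + 72 − 80 = 42.00.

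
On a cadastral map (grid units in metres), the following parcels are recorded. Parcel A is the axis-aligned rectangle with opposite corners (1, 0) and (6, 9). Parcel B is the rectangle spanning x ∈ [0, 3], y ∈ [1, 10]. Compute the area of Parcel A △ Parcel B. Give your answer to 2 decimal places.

|Parcel A∩Parcel B|: x∈[1,3], y∈[1,9] → 2·8 = 16.
|Parcel A △ Parcel B| = |Parcel A| + |Parcel B| − 2·|Parcel A∩Parcel B| = 45 + 27 − 32 = 40.00.

40.00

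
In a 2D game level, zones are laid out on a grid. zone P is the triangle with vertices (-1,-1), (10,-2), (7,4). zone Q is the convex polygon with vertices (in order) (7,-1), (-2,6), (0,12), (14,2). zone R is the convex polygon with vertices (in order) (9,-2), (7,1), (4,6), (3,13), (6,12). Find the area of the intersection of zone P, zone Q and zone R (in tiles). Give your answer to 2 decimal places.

The intersection is the polygon with vertices (8.25,1.5), (8.636,-0.299), (8.037,-0.556), (7,1), (5.691,3.182), (7,4).
By the shoelace formula its area is 5.66.

5.66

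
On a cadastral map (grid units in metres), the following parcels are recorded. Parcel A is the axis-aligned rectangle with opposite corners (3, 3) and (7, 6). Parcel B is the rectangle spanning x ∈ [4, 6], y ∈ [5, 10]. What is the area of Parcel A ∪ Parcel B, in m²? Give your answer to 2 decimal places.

By inclusion–exclusion:
Individual areas: |Parcel A| = 12, |Parcel B| = 10.
|Parcel A∩Parcel B|: x∈[4,6], y∈[5,6] → 2·1 = 2.
|Parcel A ∪ Parcel B| = 22 − 2 = 20.00.

20.00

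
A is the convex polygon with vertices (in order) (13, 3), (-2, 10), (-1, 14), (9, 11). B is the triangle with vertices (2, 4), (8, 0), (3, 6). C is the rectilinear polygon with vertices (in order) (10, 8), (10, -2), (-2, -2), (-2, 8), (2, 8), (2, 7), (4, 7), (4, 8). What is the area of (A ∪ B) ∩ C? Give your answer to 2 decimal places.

|A ∪ B| = 75.5.
|(A ∪ B) ∩ C| = 21.20.

21.20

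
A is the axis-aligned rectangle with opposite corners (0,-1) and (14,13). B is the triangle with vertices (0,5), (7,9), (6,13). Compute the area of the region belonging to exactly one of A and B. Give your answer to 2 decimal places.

180.00

|A| = 196, |B| = 16, |A∩B| = 16.
|A △ B| = |A| + |B| − 2·|A∩B| = 196 + 16 − 32 = 180.00.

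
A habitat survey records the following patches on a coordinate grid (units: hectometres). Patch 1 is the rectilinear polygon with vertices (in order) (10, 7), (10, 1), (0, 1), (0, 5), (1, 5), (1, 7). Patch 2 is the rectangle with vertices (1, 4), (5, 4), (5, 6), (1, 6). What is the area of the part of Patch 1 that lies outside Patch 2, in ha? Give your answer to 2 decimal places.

50.00

|Patch 1| = 58, |Patch 1∩Patch 2| = 8.
|Patch 1 ∖ Patch 2| = |Patch 1| − |Patch 1∩Patch 2| = 58 − 8 = 50.00.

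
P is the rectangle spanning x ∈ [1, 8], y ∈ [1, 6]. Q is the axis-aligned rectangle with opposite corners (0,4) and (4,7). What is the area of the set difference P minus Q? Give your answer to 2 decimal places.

|P∩Q|: x∈[1,4], y∈[4,6] → 3·2 = 6.
|P| = 35.
|P ∖ Q| = |P| − |P∩Q| = 35 − 6 = 29.00.

29.00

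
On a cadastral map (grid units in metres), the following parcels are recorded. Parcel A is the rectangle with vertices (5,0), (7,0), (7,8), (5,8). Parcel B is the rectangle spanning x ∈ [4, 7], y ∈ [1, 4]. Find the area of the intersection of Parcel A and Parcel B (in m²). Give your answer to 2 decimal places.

|Parcel A∩Parcel B|: x∈[5,7], y∈[1,4] → 2·3 = 6.

6.00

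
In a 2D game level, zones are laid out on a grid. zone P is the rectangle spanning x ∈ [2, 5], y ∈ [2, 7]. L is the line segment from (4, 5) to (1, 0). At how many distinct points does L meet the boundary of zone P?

1

The segment meets the boundary at (2.2,2).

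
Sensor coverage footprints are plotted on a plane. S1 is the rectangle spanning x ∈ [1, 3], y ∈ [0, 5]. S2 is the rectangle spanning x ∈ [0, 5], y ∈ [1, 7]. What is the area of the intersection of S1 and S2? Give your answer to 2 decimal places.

|S1∩S2|: x∈[1,3], y∈[1,5] → 2·4 = 8.

8.00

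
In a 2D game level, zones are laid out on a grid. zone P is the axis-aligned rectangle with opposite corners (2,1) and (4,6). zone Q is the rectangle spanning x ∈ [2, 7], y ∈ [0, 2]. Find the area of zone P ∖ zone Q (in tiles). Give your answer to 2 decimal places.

8.00

|zone P∩zone Q|: x∈[2,4], y∈[1,2] → 2·1 = 2.
|zone P| = 10.
|zone P ∖ zone Q| = |zone P| − |zone P∩zone Q| = 10 − 2 = 8.00.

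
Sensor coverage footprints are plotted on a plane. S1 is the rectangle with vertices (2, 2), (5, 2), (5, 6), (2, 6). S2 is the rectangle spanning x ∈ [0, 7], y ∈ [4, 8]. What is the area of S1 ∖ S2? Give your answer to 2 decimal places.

6.00

|S1∩S2|: x∈[2,5], y∈[4,6] → 3·2 = 6.
|S1| = 12.
|S1 ∖ S2| = |S1| − |S1∩S2| = 12 − 6 = 6.00.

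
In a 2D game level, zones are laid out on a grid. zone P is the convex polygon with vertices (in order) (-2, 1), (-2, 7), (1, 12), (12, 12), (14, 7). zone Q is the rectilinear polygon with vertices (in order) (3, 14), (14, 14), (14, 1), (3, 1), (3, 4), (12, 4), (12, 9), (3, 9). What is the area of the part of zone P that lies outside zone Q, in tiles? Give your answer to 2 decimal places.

81.06

|zone P| = 115.5, |zone P∩zone Q| = 34.4375.
|zone P ∖ zone Q| = |zone P| − |zone P∩zone Q| = 115.5 − 34.4375 = 81.06.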